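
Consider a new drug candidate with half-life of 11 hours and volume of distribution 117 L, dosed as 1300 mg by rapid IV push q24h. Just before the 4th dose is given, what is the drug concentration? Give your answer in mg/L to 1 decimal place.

3.1 mg/L

f = (1/2)^(τ/t½) = (1/2)^(24/11) ≈ 0.2204.
C₀ = D/Vd = 1300/117 ≈ 11.111 mg/L.
Before the 4th dose, 3 doses have been given. Superposition: Cmin = C₀·(f + f² + … + f^3).
≈ 11.111 × (0.2204 + 0.0486 + 0.0107) ≈ 11.111 × 0.2797 ≈ 3.108 mg/L.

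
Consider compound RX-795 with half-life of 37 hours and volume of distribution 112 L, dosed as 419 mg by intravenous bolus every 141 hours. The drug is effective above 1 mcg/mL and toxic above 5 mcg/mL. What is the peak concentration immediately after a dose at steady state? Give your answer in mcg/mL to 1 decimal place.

Over one 141-h interval, 141/37 ≈ 3.8108 half-lives elapse, leaving f ≈ 0.0713 of each dose.
At steady state, accumulation factor R = 1/(1 − e^(−kτ)) ≈ 1.0768.
Single-dose peak C₀ = D/Vd = 419/112 ≈ 3.741 mcg/mL.
Steady-state peak Cmax,ss = C₀·R ≈ 3.741 × 1.0768 ≈ 4.028 mcg/mL.
Peak 4.0 mcg/mL vs MTC 5 mcg/mL: below toxic threshold.

4.0 mcg/mL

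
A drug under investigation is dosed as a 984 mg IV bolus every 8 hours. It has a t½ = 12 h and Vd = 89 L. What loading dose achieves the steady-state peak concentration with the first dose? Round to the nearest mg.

2659 mg

f = (1/2)^(8/12) ≈ 0.629961; accumulation ratio R = 1/(1−f) ≈ 2.70242.
Loading dose to hit Cmax,ss on first dose: D_load = D_maint·R ≈ 984 × 2.70242 ≈ 2659.18 mg.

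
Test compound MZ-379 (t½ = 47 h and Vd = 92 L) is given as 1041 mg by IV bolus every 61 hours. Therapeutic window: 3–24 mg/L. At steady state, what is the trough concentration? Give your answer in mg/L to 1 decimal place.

Over one 61-h interval, 61/47 ≈ 1.2979 half-lives elapse, leaving f ≈ 0.4067 of each dose.
Each bolus raises the concentration by D/Vd = 1041/92 ≈ 11.315 mg/L.
Steady-state trough Cmin,ss = C₀·f/(1−f) ≈ 11.315 × 0.4067/0.5933 ≈ 7.756 mg/L.
Trough 7.8 mg/L vs MEC 3 mg/L: adequate.

7.8 mg/L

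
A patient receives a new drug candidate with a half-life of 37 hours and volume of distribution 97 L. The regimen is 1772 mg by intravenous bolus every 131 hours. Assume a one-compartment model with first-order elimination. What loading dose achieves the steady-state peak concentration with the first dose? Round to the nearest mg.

1939 mg

f = (1/2)^(131/37) ≈ 0.085939; accumulation ratio R = 1/(1−f) ≈ 1.09402.
Loading dose to hit Cmax,ss on first dose: D_load = D_maint·R ≈ 1772 × 1.09402 ≈ 1938.60 mg.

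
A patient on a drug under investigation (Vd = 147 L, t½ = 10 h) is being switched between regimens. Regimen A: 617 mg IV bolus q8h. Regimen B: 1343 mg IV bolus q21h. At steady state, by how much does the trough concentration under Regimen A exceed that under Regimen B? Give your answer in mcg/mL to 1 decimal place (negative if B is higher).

Regimen A: f = (1/2)^(8/10) ≈ 0.5743; Cmin,ss = (617/147)·f/(1−f) ≈ 5.662 mcg/mL.
Regimen B: f = (1/2)^(21/10) ≈ 0.2333; Cmin,ss = (1343/147)·f/(1−f) ≈ 2.780 mcg/mL.
Difference ≈ 5.662 − 2.780 ≈ 2.882 mcg/mL.

2.9 mcg/mL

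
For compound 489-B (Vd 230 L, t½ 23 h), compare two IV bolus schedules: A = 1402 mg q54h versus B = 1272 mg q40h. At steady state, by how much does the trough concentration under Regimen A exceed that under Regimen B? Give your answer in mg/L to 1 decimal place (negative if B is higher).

Regimen A: f = (1/2)^(54/23) ≈ 0.1964; Cmin,ss = (1402/230)·f/(1−f) ≈ 1.490 mg/L.
Regimen B: f = (1/2)^(40/23) ≈ 0.2996; Cmin,ss = (1272/230)·f/(1−f) ≈ 2.366 mg/L.
Difference ≈ 1.490 − 2.366 ≈ -0.876 mg/L.

-0.9 mg/L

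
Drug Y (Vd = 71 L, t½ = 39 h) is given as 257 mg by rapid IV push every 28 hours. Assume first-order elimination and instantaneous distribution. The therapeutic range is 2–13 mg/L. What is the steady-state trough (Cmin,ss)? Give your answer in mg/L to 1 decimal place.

τ/t½ = 28/39 ≈ 0.71795, so fraction remaining f = (1/2)^(28/39) ≈ 0.6080.
At steady state, accumulation factor R = 1/(1 − e^(−kτ)) ≈ 2.5510.
Each bolus raises the concentration by D/Vd = 257/71 ≈ 3.620 mg/L.
Steady-state peak Cmax,ss = C₀·R ≈ 3.620 × 2.5510 ≈ 9.235 mg/L.
Steady-state trough Cmin,ss = Cmax,ss·f ≈ 9.235 × 0.6080 ≈ 5.615 mg/L.
Trough 5.6 mg/L vs MEC 2 mg/L: adequate.

5.6 mg/L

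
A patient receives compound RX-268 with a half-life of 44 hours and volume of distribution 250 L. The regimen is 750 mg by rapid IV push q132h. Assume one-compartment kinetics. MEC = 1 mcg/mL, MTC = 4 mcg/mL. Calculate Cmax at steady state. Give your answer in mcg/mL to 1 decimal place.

3.4 mcg/mL

τ = 132 h = 3 half-lives, so f = (1/2)^3 = 0.125.
At steady state, R = 1/(1 − 0.125) = 8/7.
Single-dose peak C₀ = D/Vd = 750/250 = 3 mcg/mL.
Steady-state peak Cmax,ss = C₀·R = 3 × 8/7 ≈ 3.429 mcg/mL.
Peak 3.4 mcg/mL vs MTC 4 mcg/mL: below toxic threshold.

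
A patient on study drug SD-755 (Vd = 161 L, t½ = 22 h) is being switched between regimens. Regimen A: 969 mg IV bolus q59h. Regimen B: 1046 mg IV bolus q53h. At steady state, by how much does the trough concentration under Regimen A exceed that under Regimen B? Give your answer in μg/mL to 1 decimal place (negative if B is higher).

-0.4 μg/mL

Regimen A: f = (1/2)^(59/22) ≈ 0.1558; Cmin,ss = (969/161)·f/(1−f) ≈ 1.111 μg/mL.
Regimen B: f = (1/2)^(53/22) ≈ 0.1883; Cmin,ss = (1046/161)·f/(1−f) ≈ 1.507 μg/mL.
Difference ≈ 1.111 − 1.507 ≈ -0.396 μg/mL.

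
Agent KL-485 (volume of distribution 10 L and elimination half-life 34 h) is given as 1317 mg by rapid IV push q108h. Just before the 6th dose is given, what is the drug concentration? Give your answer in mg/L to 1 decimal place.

f = (1/2)^(τ/t½) = (1/2)^(108/34) ≈ 0.1106.
C₀ = D/Vd = 1317/10 ≈ 131.700 mg/L.
Before the 6th dose, 5 doses have been given. Superposition: Cmin = C₀·(f + f² + … + f^5).
≈ 131.700 × (0.1106 + 0.0122 + 0.0014 + 0.0001 + 0.0000) ≈ 131.700 × 0.1243 ≈ 16.370 mg/L.

16.4 mg/L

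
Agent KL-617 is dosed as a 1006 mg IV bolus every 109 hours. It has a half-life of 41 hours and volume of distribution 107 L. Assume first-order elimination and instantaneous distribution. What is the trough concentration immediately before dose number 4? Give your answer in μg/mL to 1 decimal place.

1.8 μg/mL

f = (1/2)^(τ/t½) = (1/2)^(109/41) ≈ 0.1584.
C₀ = D/Vd = 1006/107 ≈ 9.402 μg/mL.
Before the 4th dose, 3 doses have been given. Superposition: Cmin = C₀·(f + f² + … + f^3).
≈ 9.402 × (0.1584 + 0.0251 + 0.0040) ≈ 9.402 × 0.1875 ≈ 1.763 μg/mL.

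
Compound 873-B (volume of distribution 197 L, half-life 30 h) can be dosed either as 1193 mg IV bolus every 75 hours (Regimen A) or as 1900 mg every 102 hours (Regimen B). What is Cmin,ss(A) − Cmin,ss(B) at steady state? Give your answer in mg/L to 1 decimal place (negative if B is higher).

0.3 mg/L

Regimen A: f = (1/2)^(75/30) ≈ 0.1768; Cmin,ss = (1193/197)·f/(1−f) ≈ 1.301 mg/L.
Regimen B: f = (1/2)^(102/30) ≈ 0.0947; Cmin,ss = (1900/197)·f/(1−f) ≈ 1.009 mg/L.
Difference ≈ 1.301 − 1.009 ≈ 0.292 mg/L.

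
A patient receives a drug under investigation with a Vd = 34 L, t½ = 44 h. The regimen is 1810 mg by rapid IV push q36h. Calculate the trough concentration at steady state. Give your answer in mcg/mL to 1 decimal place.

69.8 mcg/mL

k = ln2/t½ = ln2/44 ≈ 0.015753 h⁻¹; fraction remaining f = e^(−kτ) = e^(−0.015753×36) ≈ 0.5672.
Accumulation ratio R = 1/(1 − f) ≈ 1/0.4328 ≈ 2.3105.
Single-dose peak C₀ = D/Vd = 1810/34 ≈ 53.235 mcg/mL.
Steady-state peak Cmax,ss = C₀·R ≈ 53.235 × 2.3105 ≈ 122.999 mcg/mL.
Steady-state trough Cmin,ss = Cmax,ss·f ≈ 122.999 × 0.5672 ≈ 69.765 mcg/mL.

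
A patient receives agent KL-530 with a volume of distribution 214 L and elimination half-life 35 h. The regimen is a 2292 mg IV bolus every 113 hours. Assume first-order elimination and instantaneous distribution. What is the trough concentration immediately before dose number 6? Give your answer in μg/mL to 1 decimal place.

1.3 μg/mL

f = (1/2)^(τ/t½) = (1/2)^(113/35) ≈ 0.1067.
C₀ = D/Vd = 2292/214 ≈ 10.710 μg/mL.
Before the 6th dose, 5 doses have been given. Superposition: Cmin = C₀·(f + f² + … + f^5).
≈ 10.710 × (0.1067 + 0.0114 + 0.0012 + 0.0001 + 0.0000) ≈ 10.710 × 0.1194 ≈ 1.279 μg/mL.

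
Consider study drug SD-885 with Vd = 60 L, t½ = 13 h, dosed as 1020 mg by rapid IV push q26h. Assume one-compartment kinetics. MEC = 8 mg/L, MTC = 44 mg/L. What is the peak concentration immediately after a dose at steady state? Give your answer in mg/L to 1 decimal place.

22.7 mg/L

τ = 26 h = 2 half-lives, so f = (1/2)^2 = 0.25.
Accumulation ratio R = 1/(1 − f) = 1/0.75 = 4/3.
Single-dose peak C₀ = D/Vd = 1020/60 = 17 mg/L.
Steady-state peak Cmax,ss = C₀·R = 17 × 4/3 ≈ 22.667 mg/L.
Peak 22.7 mg/L vs MTC 44 mg/L: below toxic threshold.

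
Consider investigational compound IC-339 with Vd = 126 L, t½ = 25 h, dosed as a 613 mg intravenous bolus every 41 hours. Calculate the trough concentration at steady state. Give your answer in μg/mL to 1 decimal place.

Over one 41-h interval, 41/25 ≈ 1.64 half-lives elapse, leaving f ≈ 0.3209 of each dose.
Accumulation ratio R = 1/(1 − f) ≈ 1/0.6791 ≈ 1.4725.
Single-dose peak C₀ = D/Vd = 613/126 ≈ 4.865 μg/mL.
Steady-state peak Cmax,ss = C₀·R ≈ 4.865 × 1.4725 ≈ 7.164 μg/mL.
Steady-state trough Cmin,ss = Cmax,ss·f ≈ 7.164 × 0.3209 ≈ 2.299 μg/mL.

2.3 μg/mL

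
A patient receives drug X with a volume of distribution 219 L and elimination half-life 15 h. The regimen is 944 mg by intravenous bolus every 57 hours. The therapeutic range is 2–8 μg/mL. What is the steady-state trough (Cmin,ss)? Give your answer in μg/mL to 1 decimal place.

0.3 μg/mL

τ/t½ = 57/15 ≈ 3.8, so fraction remaining f = (1/2)^(57/15) ≈ 0.0718.
Each bolus raises the concentration by D/Vd = 944/219 ≈ 4.311 μg/mL.
Steady-state trough Cmin,ss = C₀·f/(1−f) ≈ 4.311 × 0.0718/0.9282 ≈ 0.333 μg/mL.
Trough 0.3 μg/mL vs MEC 2 μg/mL: subtherapeutic.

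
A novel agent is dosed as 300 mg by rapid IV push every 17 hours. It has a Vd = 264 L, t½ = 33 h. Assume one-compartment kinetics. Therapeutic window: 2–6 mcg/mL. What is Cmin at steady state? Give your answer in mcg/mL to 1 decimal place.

2.6 mcg/mL

τ/t½ = 17/33 ≈ 0.51515, so fraction remaining f = (1/2)^(17/33) ≈ 0.6997.
At steady state, accumulation factor R = 1/(1 − e^(−kτ)) ≈ 3.3300.
Single-dose peak C₀ = D/Vd = 300/264 ≈ 1.136 mcg/mL.
Cmax,ss = C₀/(1 − f) ≈ 1.136/0.3003 ≈ 3.783 mcg/mL.
One interval later, Cmin,ss = Cmax,ss·e^(−kτ) ≈ 3.783 × 0.6997 ≈ 2.647 mcg/mL.
Trough 2.6 mcg/mL vs MEC 2 mcg/mL: adequate.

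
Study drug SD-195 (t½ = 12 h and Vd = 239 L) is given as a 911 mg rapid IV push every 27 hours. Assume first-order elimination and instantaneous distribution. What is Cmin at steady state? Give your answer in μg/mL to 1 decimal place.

1.0 μg/mL

Over one 27-h interval, 27/12 ≈ 2.25 half-lives elapse, leaving f ≈ 0.2102 of each dose.
Accumulation ratio R = 1/(1 − f) ≈ 1/0.7898 ≈ 1.2661.
Single-dose peak C₀ = D/Vd = 911/239 ≈ 3.812 μg/mL.
Cmax,ss = C₀/(1 − f) ≈ 3.812/0.7898 ≈ 4.827 μg/mL.
One interval later, Cmin,ss = Cmax,ss·e^(−kτ) ≈ 4.827 × 0.2102 ≈ 1.015 μg/mL.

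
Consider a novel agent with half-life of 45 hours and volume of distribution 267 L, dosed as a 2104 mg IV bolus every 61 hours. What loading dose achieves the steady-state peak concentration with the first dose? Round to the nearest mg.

3454 mg

f = (1/2)^(61/45) ≈ 0.390784; accumulation ratio R = 1/(1−f) ≈ 1.64145.
Loading dose to hit Cmax,ss on first dose: D_load = D_maint·R ≈ 2104 × 1.64145 ≈ 3453.61 mg.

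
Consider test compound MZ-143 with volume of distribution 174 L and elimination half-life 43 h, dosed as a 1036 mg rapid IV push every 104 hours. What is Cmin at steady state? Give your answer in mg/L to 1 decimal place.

k = ln2/t½ = ln2/43 ≈ 0.016120 h⁻¹; fraction remaining f = e^(−kτ) = e^(−0.016120×104) ≈ 0.1870.
At steady state, accumulation factor R = 1/(1 − e^(−kτ)) ≈ 1.2300.
Each bolus raises the concentration by D/Vd = 1036/174 ≈ 5.954 mg/L.
Cmax,ss = C₀/(1 − f) ≈ 5.954/0.8130 ≈ 7.323 mg/L.
Steady-state trough Cmin,ss = Cmax,ss·f ≈ 7.323 × 0.1870 ≈ 1.369 mg/L.

1.4 mg/L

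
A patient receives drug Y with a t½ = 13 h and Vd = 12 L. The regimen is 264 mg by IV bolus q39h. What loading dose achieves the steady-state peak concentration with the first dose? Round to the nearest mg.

302 mg

f = (1/2)^(39/13) ≈ 0.125000; accumulation ratio R = 1/(1−f) ≈ 1.14286.
Loading dose to hit Cmax,ss on first dose: D_load = D_maint·R ≈ 264 × 1.14286 ≈ 301.72 mg.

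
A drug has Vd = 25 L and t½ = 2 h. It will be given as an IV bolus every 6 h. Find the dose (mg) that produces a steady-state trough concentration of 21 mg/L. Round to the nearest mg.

τ/t½ = 6/2 ≈ 3, so f = (1/2)^(6/2) ≈ 0.125000.
Cmin,ss = (D/Vd)·f/(1−f), so D = Cmin,ss·Vd·(1−f)/f.
D = 21 × 25 × (1−f)/f ≈ 21 × 25 × 7.00000 ≈ 3675.00 mg.

3675 mg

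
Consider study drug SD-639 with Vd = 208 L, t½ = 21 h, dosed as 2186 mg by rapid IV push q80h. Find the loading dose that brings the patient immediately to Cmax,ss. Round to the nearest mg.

2354 mg

f = (1/2)^(80/21) ≈ 0.071321; accumulation ratio R = 1/(1−f) ≈ 1.07680.
Loading dose to hit Cmax,ss on first dose: D_load = D_maint·R ≈ 2186 × 1.07680 ≈ 2353.88 mg.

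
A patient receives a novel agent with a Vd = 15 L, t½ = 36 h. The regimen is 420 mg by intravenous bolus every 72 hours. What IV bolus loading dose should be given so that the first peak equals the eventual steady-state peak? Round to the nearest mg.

560 mg

f = (1/2)^(72/36) ≈ 0.250000; accumulation ratio R = 1/(1−f) ≈ 1.33333.
Loading dose to hit Cmax,ss on first dose: D_load = D_maint·R ≈ 420 × 1.33333 ≈ 560.00 mg.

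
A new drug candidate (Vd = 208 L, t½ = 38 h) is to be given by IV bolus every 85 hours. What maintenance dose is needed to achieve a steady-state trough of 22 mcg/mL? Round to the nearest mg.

16994 mg

τ/t½ = 85/38 ≈ 2.2368, so f = (1/2)^(85/38) ≈ 0.212150.
Cmin,ss = (D/Vd)·f/(1−f), so D = Cmin,ss·Vd·(1−f)/f.
D = 22 × 208 × (1−f)/f ≈ 22 × 208 × 3.71365 ≈ 16993.66 mg.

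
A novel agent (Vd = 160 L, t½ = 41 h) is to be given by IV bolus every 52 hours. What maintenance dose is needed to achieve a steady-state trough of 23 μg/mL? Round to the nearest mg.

5184 mg

τ/t½ = 52/41 ≈ 1.2683, so f = (1/2)^(52/41) ≈ 0.415151.
Cmin,ss = (D/Vd)·f/(1−f), so D = Cmin,ss·Vd·(1−f)/f.
D = 23 × 160 × (1−f)/f ≈ 23 × 160 × 1.40876 ≈ 5184.24 mg.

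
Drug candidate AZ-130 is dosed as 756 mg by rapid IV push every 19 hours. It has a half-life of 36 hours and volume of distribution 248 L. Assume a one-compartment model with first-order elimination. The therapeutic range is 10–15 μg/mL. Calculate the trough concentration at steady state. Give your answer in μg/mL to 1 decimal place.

k = ln2/t½ = ln2/36 ≈ 0.019254 h⁻¹; fraction remaining f = e^(−kτ) = e^(−0.019254×19) ≈ 0.6936.
Single-dose peak C₀ = D/Vd = 756/248 ≈ 3.048 μg/mL.
Steady-state trough Cmin,ss = C₀·f/(1−f) ≈ 3.048 × 0.6936/0.3064 ≈ 6.900 μg/mL.
Trough 6.9 μg/mL vs MEC 10 μg/mL: subtherapeutic.

6.9 μg/mL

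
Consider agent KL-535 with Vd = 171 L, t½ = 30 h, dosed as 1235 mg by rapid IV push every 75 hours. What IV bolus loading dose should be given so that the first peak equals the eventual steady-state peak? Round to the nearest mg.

1500 mg

f = (1/2)^(75/30) ≈ 0.176777; accumulation ratio R = 1/(1−f) ≈ 1.21474.
Loading dose to hit Cmax,ss on first dose: D_load = D_maint·R ≈ 1235 × 1.21474 ≈ 1500.20 mg.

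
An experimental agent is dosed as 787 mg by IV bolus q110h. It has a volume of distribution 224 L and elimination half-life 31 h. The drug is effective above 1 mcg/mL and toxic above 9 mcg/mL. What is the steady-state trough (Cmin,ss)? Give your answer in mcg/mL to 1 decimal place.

0.3 mcg/mL

k = ln2/t½ = ln2/31 ≈ 0.022360 h⁻¹; fraction remaining f = e^(−kτ) = e^(−0.022360×110) ≈ 0.0855.
Accumulation ratio R = 1/(1 − f) ≈ 1/0.9145 ≈ 1.0935.
Each bolus raises the concentration by D/Vd = 787/224 ≈ 3.513 mcg/mL.
Cmax,ss = C₀/(1 − f) ≈ 3.513/0.9145 ≈ 3.841 mcg/mL.
One interval later, Cmin,ss = Cmax,ss·e^(−kτ) ≈ 3.841 × 0.0855 ≈ 0.328 mcg/mL.
Trough 0.3 mcg/mL vs MEC 1 mcg/mL: subtherapeutic.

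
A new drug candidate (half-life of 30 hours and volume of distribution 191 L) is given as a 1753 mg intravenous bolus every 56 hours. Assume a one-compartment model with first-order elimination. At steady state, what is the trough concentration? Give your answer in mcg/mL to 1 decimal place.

Over one 56-h interval, 56/30 ≈ 1.8667 half-lives elapse, leaving f ≈ 0.2742 of each dose.
Single-dose peak C₀ = D/Vd = 1753/191 ≈ 9.178 mcg/mL.
Steady-state trough Cmin,ss = C₀·f/(1−f) ≈ 9.178 × 0.2742/0.7258 ≈ 3.467 mcg/mL.

3.5 mcg/mL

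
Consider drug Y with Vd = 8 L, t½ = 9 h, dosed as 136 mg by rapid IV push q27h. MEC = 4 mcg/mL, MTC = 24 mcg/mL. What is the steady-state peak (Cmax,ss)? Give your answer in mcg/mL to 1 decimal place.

19.4 mcg/mL

τ = 27 h = 3 half-lives, so f = (1/2)^3 = 0.125.
At steady state, R = 1/(1 − 0.125) = 8/7.
Single-dose peak C₀ = D/Vd = 136/8 = 17 mcg/mL.
Steady-state peak Cmax,ss = C₀·R = 17 × 8/7 ≈ 19.429 mcg/mL.
Peak 19.4 mcg/mL vs MTC 24 mcg/mL: below toxic threshold.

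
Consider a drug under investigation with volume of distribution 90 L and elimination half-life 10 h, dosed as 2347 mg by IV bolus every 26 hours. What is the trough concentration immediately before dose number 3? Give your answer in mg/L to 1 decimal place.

5.0 mg/L

f = (1/2)^(τ/t½) = (1/2)^(26/10) ≈ 0.1649.
C₀ = D/Vd = 2347/90 ≈ 26.078 mg/L.
Before the 3rd dose, 2 doses have been given. Superposition: Cmin = C₀·(f + f²).
≈ 26.078 × (0.1649 + 0.0272) ≈ 26.078 × 0.1921 ≈ 5.010 mg/L.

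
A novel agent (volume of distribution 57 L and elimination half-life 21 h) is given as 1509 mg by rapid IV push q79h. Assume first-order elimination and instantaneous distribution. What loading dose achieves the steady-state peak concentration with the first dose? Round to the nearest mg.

1629 mg

f = (1/2)^(79/21) ≈ 0.073715; accumulation ratio R = 1/(1−f) ≈ 1.07958.
Loading dose to hit Cmax,ss on first dose: D_load = D_maint·R ≈ 1509 × 1.07958 ≈ 1629.09 mg.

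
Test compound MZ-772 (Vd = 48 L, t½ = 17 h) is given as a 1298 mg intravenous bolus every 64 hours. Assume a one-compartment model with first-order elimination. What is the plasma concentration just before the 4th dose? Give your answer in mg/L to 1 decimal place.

f = (1/2)^(τ/t½) = (1/2)^(64/17) ≈ 0.0736.
C₀ = D/Vd = 1298/48 ≈ 27.042 mg/L.
Before the 4th dose, 3 doses have been given. Superposition: Cmin = C₀·(f + f² + … + f^3).
≈ 27.042 × (0.0736 + 0.0054 + 0.0004) ≈ 27.042 × 0.0794 ≈ 2.147 mg/L.

2.1 mg/L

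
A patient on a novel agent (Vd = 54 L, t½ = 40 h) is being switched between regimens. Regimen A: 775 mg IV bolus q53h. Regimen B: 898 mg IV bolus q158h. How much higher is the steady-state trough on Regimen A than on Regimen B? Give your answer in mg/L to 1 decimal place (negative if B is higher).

Regimen A: f = (1/2)^(53/40) ≈ 0.3991; Cmin,ss = (775/54)·f/(1−f) ≈ 9.532 mg/L.
Regimen B: f = (1/2)^(158/40) ≈ 0.0647; Cmin,ss = (898/54)·f/(1−f) ≈ 1.150 mg/L.
Difference ≈ 9.532 − 1.150 ≈ 8.382 mg/L.

8.4 mg/L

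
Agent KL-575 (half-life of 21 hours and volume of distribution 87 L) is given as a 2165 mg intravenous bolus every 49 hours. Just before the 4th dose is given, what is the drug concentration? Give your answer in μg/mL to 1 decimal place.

6.1 μg/mL

f = (1/2)^(τ/t½) = (1/2)^(49/21) ≈ 0.1984.
C₀ = D/Vd = 2165/87 ≈ 24.885 μg/mL.
Before the 4th dose, 3 doses have been given. Superposition: Cmin = C₀·(f + f² + … + f^3).
≈ 24.885 × (0.1984 + 0.0394 + 0.0078) ≈ 24.885 × 0.2456 ≈ 6.112 μg/mL.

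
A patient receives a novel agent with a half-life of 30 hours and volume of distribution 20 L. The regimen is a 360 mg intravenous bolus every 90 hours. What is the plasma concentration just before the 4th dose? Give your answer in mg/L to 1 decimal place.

2.6 mg/L

f = (1/2)^(τ/t½) = (1/2)^(90/30) ≈ 0.1250.
C₀ = D/Vd = 360/20 ≈ 18.000 mg/L.
Before the 4th dose, 3 doses have been given. Superposition: Cmin = C₀·(f + f² + … + f^3).
≈ 18.000 × (0.1250 + 0.0156 + 0.0020) ≈ 18.000 × 0.1426 ≈ 2.567 mg/L.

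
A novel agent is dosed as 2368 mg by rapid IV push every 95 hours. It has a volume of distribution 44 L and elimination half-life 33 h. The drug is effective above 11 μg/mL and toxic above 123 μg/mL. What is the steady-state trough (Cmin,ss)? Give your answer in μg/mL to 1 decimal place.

8.5 μg/mL

Over one 95-h interval, 95/33 ≈ 2.8788 half-lives elapse, leaving f ≈ 0.1360 of each dose.
Accumulation ratio R = 1/(1 − f) ≈ 1/0.8640 ≈ 1.1574.
Each bolus raises the concentration by D/Vd = 2368/44 ≈ 53.818 μg/mL.
Steady-state peak Cmax,ss = C₀·R ≈ 53.818 × 1.1574 ≈ 62.289 μg/mL.
One interval later, Cmin,ss = Cmax,ss·e^(−kτ) ≈ 62.289 × 0.1360 ≈ 8.471 μg/mL.
Trough 8.5 μg/mL vs MEC 11 μg/mL: subtherapeutic.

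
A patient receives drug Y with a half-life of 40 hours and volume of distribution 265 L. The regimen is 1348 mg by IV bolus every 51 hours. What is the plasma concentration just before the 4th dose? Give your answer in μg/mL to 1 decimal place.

f = (1/2)^(τ/t½) = (1/2)^(51/40) ≈ 0.4132.
C₀ = D/Vd = 1348/265 ≈ 5.087 μg/mL.
Before the 4th dose, 3 doses have been given. Superposition: Cmin = C₀·(f + f² + … + f^3).
≈ 5.087 × (0.4132 + 0.1707 + 0.0705) ≈ 5.087 × 0.6544 ≈ 3.329 μg/mL.

3.3 μg/mL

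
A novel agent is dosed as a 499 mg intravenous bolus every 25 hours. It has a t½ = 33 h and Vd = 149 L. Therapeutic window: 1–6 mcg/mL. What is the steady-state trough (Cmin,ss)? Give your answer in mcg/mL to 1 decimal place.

τ/t½ = 25/33 ≈ 0.75758, so fraction remaining f = (1/2)^(25/33) ≈ 0.5915.
Single-dose peak C₀ = D/Vd = 499/149 ≈ 3.349 mcg/mL.
Steady-state trough Cmin,ss = C₀·f/(1−f) ≈ 3.349 × 0.5915/0.4085 ≈ 4.849 mcg/mL.
Trough 4.8 mcg/mL vs MEC 1 mcg/mL: adequate.

4.8 mcg/mL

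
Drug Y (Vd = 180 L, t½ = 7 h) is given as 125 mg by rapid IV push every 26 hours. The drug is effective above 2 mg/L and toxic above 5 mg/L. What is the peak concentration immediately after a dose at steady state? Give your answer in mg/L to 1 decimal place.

τ/t½ = 26/7 ≈ 3.7143, so fraction remaining f = (1/2)^(26/7) ≈ 0.0762.
At steady state, accumulation factor R = 1/(1 − e^(−kτ)) ≈ 1.0825.
Each bolus raises the concentration by D/Vd = 125/180 ≈ 0.694 mg/L.
Steady-state peak Cmax,ss = C₀·R ≈ 0.694 × 1.0825 ≈ 0.751 mg/L.
Peak 0.8 mg/L vs MTC 5 mg/L: below toxic threshold.

0.8 mg/L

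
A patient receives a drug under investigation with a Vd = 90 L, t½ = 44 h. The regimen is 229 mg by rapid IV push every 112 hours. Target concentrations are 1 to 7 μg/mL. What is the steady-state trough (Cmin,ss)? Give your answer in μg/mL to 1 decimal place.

0.5 μg/mL

Over one 112-h interval, 112/44 ≈ 2.5455 half-lives elapse, leaving f ≈ 0.1713 of each dose.
Each bolus raises the concentration by D/Vd = 229/90 ≈ 2.544 μg/mL.
Steady-state trough Cmin,ss = C₀·f/(1−f) ≈ 2.544 × 0.1713/0.8287 ≈ 0.526 μg/mL.
Trough 0.5 μg/mL vs MEC 1 μg/mL: subtherapeutic.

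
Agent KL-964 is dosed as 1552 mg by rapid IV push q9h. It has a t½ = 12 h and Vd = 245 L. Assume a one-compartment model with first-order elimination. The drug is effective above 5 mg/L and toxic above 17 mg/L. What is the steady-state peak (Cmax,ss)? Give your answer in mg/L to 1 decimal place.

Over one 9-h interval, 9/12 ≈ 0.75 half-lives elapse, leaving f ≈ 0.5946 of each dose.
Accumulation ratio R = 1/(1 − f) ≈ 1/0.4054 ≈ 2.4667.
Each bolus raises the concentration by D/Vd = 1552/245 ≈ 6.335 mg/L.
Steady-state peak Cmax,ss = C₀·R ≈ 6.335 × 2.4667 ≈ 15.627 mg/L.
Peak 15.6 mg/L vs MTC 17 mg/L: below toxic threshold.

15.6 mg/L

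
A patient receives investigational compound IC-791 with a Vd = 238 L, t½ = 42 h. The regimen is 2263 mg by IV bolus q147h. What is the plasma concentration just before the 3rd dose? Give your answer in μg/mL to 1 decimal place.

f = (1/2)^(τ/t½) = (1/2)^(147/42) ≈ 0.0884.
C₀ = D/Vd = 2263/238 ≈ 9.508 μg/mL.
Before the 3rd dose, 2 doses have been given. Superposition: Cmin = C₀·(f + f²).
≈ 9.508 × (0.0884 + 0.0078) ≈ 9.508 × 0.0962 ≈ 0.915 μg/mL.

0.9 μg/mL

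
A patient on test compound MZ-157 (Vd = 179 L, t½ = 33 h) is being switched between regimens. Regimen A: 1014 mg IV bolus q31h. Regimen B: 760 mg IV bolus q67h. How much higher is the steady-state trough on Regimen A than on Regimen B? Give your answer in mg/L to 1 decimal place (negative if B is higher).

Regimen A: f = (1/2)^(31/33) ≈ 0.5215; Cmin,ss = (1014/179)·f/(1−f) ≈ 6.174 mg/L.
Regimen B: f = (1/2)^(67/33) ≈ 0.2448; Cmin,ss = (760/179)·f/(1−f) ≈ 1.376 mg/L.
Difference ≈ 6.174 − 1.376 ≈ 4.798 mg/L.

4.8 mg/L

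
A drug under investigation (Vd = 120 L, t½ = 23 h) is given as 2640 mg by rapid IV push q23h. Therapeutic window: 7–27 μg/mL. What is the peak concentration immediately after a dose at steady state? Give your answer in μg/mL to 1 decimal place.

44.0 μg/mL

The dosing interval is 1 half-life, so f = 2^(−1) = 0.5.
Accumulation ratio R = 1/(1 − f) = 1/0.5 = 2/1.
Single-dose peak C₀ = D/Vd = 2640/120 = 22 μg/mL.
Steady-state peak Cmax,ss = C₀·R = 22 × 2/1 ≈ 44.000 μg/mL.
Peak 44.0 μg/mL vs MTC 27 μg/mL: exceeds toxic threshold.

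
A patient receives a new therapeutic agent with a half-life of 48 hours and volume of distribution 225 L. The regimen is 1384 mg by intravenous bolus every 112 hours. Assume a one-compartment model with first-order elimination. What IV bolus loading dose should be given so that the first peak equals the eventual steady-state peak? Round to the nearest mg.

1727 mg

f = (1/2)^(112/48) ≈ 0.198425; accumulation ratio R = 1/(1−f) ≈ 1.24754.
Loading dose to hit Cmax,ss on first dose: D_load = D_maint·R ≈ 1384 × 1.24754 ≈ 1726.60 mg.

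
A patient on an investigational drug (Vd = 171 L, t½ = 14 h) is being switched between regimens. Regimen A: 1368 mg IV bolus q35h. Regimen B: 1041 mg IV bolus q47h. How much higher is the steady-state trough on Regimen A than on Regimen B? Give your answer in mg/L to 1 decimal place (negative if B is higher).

Regimen A: f = (1/2)^(35/14) ≈ 0.1768; Cmin,ss = (1368/171)·f/(1−f) ≈ 1.718 mg/L.
Regimen B: f = (1/2)^(47/14) ≈ 0.0976; Cmin,ss = (1041/171)·f/(1−f) ≈ 0.658 mg/L.
Difference ≈ 1.718 − 0.658 ≈ 1.060 mg/L.

1.1 mg/L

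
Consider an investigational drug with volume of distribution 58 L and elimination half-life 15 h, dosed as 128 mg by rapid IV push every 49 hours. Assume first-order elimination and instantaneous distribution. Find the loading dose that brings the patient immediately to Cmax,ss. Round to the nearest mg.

143 mg

f = (1/2)^(49/15) ≈ 0.103905; accumulation ratio R = 1/(1−f) ≈ 1.11595.
Loading dose to hit Cmax,ss on first dose: D_load = D_maint·R ≈ 128 × 1.11595 ≈ 142.84 mg.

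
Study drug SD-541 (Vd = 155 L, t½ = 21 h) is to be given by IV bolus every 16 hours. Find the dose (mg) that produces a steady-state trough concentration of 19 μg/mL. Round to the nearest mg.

τ/t½ = 16/21 ≈ 0.7619, so f = (1/2)^(16/21) ≈ 0.589717.
Cmin,ss = (D/Vd)·f/(1−f), so D = Cmin,ss·Vd·(1−f)/f.
D = 19 × 155 × (1−f)/f ≈ 19 × 155 × 0.69573 ≈ 2048.92 mg.

2049 mg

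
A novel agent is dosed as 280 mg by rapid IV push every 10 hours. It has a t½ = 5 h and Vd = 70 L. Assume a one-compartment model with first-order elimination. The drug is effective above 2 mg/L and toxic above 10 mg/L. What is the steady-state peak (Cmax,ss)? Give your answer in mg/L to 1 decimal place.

5.3 mg/L

The dosing interval is 2 half-lives, so f = 2^(−2) = 0.25.
Accumulation ratio R = 1/(1 − f) = 1/0.75 = 4/3.
Single-dose peak C₀ = D/Vd = 280/70 = 4 mg/L.
Steady-state peak Cmax,ss = C₀·R = 4 × 4/3 ≈ 5.333 mg/L.
Peak 5.3 mg/L vs MTC 10 mg/L: below toxic threshold.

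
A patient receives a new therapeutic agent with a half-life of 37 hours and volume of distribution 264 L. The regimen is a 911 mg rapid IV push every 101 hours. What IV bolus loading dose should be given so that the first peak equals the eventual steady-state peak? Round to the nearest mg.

1073 mg

f = (1/2)^(101/37) ≈ 0.150754; accumulation ratio R = 1/(1−f) ≈ 1.17752.
Loading dose to hit Cmax,ss on first dose: D_load = D_maint·R ≈ 911 × 1.17752 ≈ 1072.72 mg.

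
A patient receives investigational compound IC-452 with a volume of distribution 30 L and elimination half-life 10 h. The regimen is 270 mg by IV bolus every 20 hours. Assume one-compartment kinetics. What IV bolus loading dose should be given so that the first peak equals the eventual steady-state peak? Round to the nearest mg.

f = (1/2)^(20/10) ≈ 0.250000; accumulation ratio R = 1/(1−f) ≈ 1.33333.
Loading dose to hit Cmax,ss on first dose: D_load = D_maint·R ≈ 270 × 1.33333 ≈ 360.00 mg.

360 mg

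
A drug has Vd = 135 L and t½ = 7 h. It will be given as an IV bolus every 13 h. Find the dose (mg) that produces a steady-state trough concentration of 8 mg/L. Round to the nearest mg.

2833 mg

τ/t½ = 13/7 ≈ 1.8571, so f = (1/2)^(13/7) ≈ 0.276022.
Cmin,ss = (D/Vd)·f/(1−f), so D = Cmin,ss·Vd·(1−f)/f.
D = 8 × 135 × (1−f)/f ≈ 8 × 135 × 2.62290 ≈ 2832.73 mg.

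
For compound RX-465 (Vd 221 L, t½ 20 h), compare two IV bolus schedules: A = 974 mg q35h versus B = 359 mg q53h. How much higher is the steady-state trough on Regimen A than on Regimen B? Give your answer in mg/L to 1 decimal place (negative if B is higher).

1.6 mg/L

Regimen A: f = (1/2)^(35/20) ≈ 0.2973; Cmin,ss = (974/221)·f/(1−f) ≈ 1.865 mg/L.
Regimen B: f = (1/2)^(53/20) ≈ 0.1593; Cmin,ss = (359/221)·f/(1−f) ≈ 0.308 mg/L.
Difference ≈ 1.865 − 0.308 ≈ 1.557 mg/L.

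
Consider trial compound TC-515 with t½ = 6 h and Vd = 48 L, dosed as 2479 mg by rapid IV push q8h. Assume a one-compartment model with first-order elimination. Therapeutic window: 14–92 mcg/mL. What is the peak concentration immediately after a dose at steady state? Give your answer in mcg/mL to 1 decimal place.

85.6 mcg/mL

Over one 8-h interval, 8/6 ≈ 1.3333 half-lives elapse, leaving f ≈ 0.3969 of each dose.
At steady state, accumulation factor R = 1/(1 − e^(−kτ)) ≈ 1.6581.
Each bolus raises the concentration by D/Vd = 2479/48 ≈ 51.646 mcg/mL.
Cmax,ss = C₀/(1 − f) ≈ 51.646/0.6031 ≈ 85.634 mcg/mL.
Peak 85.6 mcg/mL vs MTC 92 mcg/mL: below toxic threshold.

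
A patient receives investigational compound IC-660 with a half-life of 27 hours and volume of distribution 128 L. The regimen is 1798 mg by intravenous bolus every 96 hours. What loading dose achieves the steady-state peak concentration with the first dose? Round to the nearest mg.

f = (1/2)^(96/27) ≈ 0.085049; accumulation ratio R = 1/(1−f) ≈ 1.09295.
Loading dose to hit Cmax,ss on first dose: D_load = D_maint·R ≈ 1798 × 1.09295 ≈ 1965.12 mg.

1965 mg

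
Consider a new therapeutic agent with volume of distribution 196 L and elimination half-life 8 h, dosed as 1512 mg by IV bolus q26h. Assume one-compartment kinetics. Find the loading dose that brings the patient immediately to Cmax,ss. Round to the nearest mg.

1690 mg

f = (1/2)^(26/8) ≈ 0.105112; accumulation ratio R = 1/(1−f) ≈ 1.11746.
Loading dose to hit Cmax,ss on first dose: D_load = D_maint·R ≈ 1512 × 1.11746 ≈ 1689.60 mg.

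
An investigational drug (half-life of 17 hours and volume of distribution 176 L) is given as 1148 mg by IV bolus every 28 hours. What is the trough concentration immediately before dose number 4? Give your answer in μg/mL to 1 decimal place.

f = (1/2)^(τ/t½) = (1/2)^(28/17) ≈ 0.3193.
C₀ = D/Vd = 1148/176 ≈ 6.523 μg/mL.
Before the 4th dose, 3 doses have been given. Superposition: Cmin = C₀·(f + f² + … + f^3).
≈ 6.523 × (0.3193 + 0.1020 + 0.0326) ≈ 6.523 × 0.4539 ≈ 2.961 μg/mL.

3.0 μg/mL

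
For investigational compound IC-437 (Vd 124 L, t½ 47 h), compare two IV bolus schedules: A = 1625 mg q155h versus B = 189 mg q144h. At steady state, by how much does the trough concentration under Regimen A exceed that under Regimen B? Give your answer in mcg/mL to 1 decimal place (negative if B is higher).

Regimen A: f = (1/2)^(155/47) ≈ 0.1017; Cmin,ss = (1625/124)·f/(1−f) ≈ 1.484 mcg/mL.
Regimen B: f = (1/2)^(144/47) ≈ 0.1196; Cmin,ss = (189/124)·f/(1−f) ≈ 0.207 mcg/mL.
Difference ≈ 1.484 − 0.207 ≈ 1.277 mcg/mL.

1.3 mcg/mL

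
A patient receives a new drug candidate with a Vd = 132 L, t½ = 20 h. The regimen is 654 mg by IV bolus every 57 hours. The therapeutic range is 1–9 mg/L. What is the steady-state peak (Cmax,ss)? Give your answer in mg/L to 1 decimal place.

5.8 mg/L

τ/t½ = 57/20 ≈ 2.85, so fraction remaining f = (1/2)^(57/20) ≈ 0.1387.
At steady state, accumulation factor R = 1/(1 − e^(−kτ)) ≈ 1.1610.
Each bolus raises the concentration by D/Vd = 654/132 ≈ 4.955 mg/L.
Steady-state peak Cmax,ss = C₀·R ≈ 4.955 × 1.1610 ≈ 5.753 mg/L.
Peak 5.8 mg/L vs MTC 9 mg/L: below toxic threshold.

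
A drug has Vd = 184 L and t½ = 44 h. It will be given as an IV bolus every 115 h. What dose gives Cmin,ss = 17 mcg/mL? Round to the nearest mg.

τ/t½ = 115/44 ≈ 2.6136, so f = (1/2)^(115/44) ≈ 0.163387.
Cmin,ss = (D/Vd)·f/(1−f), so D = Cmin,ss·Vd·(1−f)/f.
D = 17 × 184 × (1−f)/f ≈ 17 × 184 × 5.12044 ≈ 16016.74 mg.

16017 mg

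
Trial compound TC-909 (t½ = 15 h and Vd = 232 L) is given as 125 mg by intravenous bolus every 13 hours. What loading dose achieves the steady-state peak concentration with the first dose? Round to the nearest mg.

f = (1/2)^(13/15) ≈ 0.548412; accumulation ratio R = 1/(1−f) ≈ 2.21441.
Loading dose to hit Cmax,ss on first dose: D_load = D_maint·R ≈ 125 × 2.21441 ≈ 276.80 mg.

277 mg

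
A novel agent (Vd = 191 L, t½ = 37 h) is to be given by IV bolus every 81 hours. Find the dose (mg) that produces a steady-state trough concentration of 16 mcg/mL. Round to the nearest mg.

τ/t½ = 81/37 ≈ 2.1892, so f = (1/2)^(81/37) ≈ 0.219275.
Cmin,ss = (D/Vd)·f/(1−f), so D = Cmin,ss·Vd·(1−f)/f.
D = 16 × 191 × (1−f)/f ≈ 16 × 191 × 3.56048 ≈ 10880.83 mg.

10881 mg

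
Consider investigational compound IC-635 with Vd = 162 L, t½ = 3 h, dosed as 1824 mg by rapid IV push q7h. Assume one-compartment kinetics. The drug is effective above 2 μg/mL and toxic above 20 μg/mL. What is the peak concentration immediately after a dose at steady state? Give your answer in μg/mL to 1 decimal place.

Over one 7-h interval, 7/3 ≈ 2.3333 half-lives elapse, leaving f ≈ 0.1984 of each dose.
At steady state, accumulation factor R = 1/(1 − e^(−kτ)) ≈ 1.2475.
Single-dose peak C₀ = D/Vd = 1824/162 ≈ 11.259 μg/mL.
Steady-state peak Cmax,ss = C₀·R ≈ 11.259 × 1.2475 ≈ 14.046 μg/mL.
Peak 14.0 μg/mL vs MTC 20 μg/mL: below toxic threshold.

14.0 μg/mL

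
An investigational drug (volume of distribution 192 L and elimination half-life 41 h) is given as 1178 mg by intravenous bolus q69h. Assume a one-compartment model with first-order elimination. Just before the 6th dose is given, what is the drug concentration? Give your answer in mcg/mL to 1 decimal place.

2.8 mcg/mL

f = (1/2)^(τ/t½) = (1/2)^(69/41) ≈ 0.3115.
C₀ = D/Vd = 1178/192 ≈ 6.135 mcg/mL.
Before the 6th dose, 5 doses have been given. Superposition: Cmin = C₀·(f + f² + … + f^5).
≈ 6.135 × (0.3115 + 0.0970 + 0.0302 + 0.0094 + 0.0029) ≈ 6.135 × 0.4510 ≈ 2.767 mcg/mL.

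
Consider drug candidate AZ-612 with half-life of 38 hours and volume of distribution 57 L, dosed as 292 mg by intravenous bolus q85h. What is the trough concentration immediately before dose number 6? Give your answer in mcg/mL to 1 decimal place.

1.4 mcg/mL

f = (1/2)^(τ/t½) = (1/2)^(85/38) ≈ 0.2122.
C₀ = D/Vd = 292/57 ≈ 5.123 mcg/mL.
Before the 6th dose, 5 doses have been given. Superposition: Cmin = C₀·(f + f² + … + f^5).
≈ 5.123 × (0.2122 + 0.0450 + 0.0096 + 0.0020 + 0.0004) ≈ 5.123 × 0.2692 ≈ 1.379 mcg/mL.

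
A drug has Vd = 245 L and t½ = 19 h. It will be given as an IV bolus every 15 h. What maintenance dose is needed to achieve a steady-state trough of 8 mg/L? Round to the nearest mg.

1428 mg

τ/t½ = 15/19 ≈ 0.78947, so f = (1/2)^(15/19) ≈ 0.578555.
Cmin,ss = (D/Vd)·f/(1−f), so D = Cmin,ss·Vd·(1−f)/f.
D = 8 × 245 × (1−f)/f ≈ 8 × 245 × 0.72844 ≈ 1427.74 mg.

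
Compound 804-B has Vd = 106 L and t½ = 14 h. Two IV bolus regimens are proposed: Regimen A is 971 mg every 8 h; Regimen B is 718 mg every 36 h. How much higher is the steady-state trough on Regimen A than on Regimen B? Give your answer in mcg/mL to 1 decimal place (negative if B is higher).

17.5 mcg/mL

Regimen A: f = (1/2)^(8/14) ≈ 0.6730; Cmin,ss = (971/106)·f/(1−f) ≈ 18.853 mcg/mL.
Regimen B: f = (1/2)^(36/14) ≈ 0.1682; Cmin,ss = (718/106)·f/(1−f) ≈ 1.370 mcg/mL.
Difference ≈ 18.853 − 1.370 ≈ 17.483 mcg/mL.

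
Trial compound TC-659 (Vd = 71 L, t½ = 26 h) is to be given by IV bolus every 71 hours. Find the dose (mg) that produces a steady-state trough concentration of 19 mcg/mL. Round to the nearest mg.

τ/t½ = 71/26 ≈ 2.7308, so f = (1/2)^(71/26) ≈ 0.150646.
Cmin,ss = (D/Vd)·f/(1−f), so D = Cmin,ss·Vd·(1−f)/f.
D = 19 × 71 × (1−f)/f ≈ 19 × 71 × 5.63808 ≈ 7605.77 mg.

7606 mg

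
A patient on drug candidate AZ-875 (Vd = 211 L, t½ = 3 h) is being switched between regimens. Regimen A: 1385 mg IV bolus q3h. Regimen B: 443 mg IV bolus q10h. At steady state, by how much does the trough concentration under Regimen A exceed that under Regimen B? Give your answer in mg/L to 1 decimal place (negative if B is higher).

6.3 mg/L

Regimen A: f = (1/2)^(3/3) ≈ 0.5000; Cmin,ss = (1385/211)·f/(1−f) ≈ 6.564 mg/L.
Regimen B: f = (1/2)^(10/3) ≈ 0.0992; Cmin,ss = (443/211)·f/(1−f) ≈ 0.231 mg/L.
Difference ≈ 6.564 − 0.231 ≈ 6.333 mg/L.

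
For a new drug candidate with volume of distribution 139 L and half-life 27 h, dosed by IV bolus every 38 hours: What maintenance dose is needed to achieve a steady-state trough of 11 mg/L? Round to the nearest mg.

τ/t½ = 38/27 ≈ 1.4074, so f = (1/2)^(38/27) ≈ 0.376989.
Cmin,ss = (D/Vd)·f/(1−f), so D = Cmin,ss·Vd·(1−f)/f.
D = 11 × 139 × (1−f)/f ≈ 11 × 139 × 1.65260 ≈ 2526.83 mg.

2527 mg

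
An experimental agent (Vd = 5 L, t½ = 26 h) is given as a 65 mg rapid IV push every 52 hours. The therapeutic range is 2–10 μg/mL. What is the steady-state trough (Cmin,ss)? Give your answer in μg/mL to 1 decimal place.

τ = 52 h = 2 half-lives, so f = (1/2)^2 = 0.25.
Accumulation ratio R = 1/(1 − f) = 1/0.75 = 4/3.
Single-dose peak C₀ = D/Vd = 65/5 = 13 μg/mL.
Steady-state peak Cmax,ss = C₀·R = 13 × 4/3 ≈ 17.333 μg/mL.
Steady-state trough Cmin,ss = Cmax,ss·f ≈ 17.333 × 0.25 ≈ 4.333 μg/mL.
Trough 4.3 μg/mL vs MEC 2 μg/mL: adequate.

4.3 μg/mL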